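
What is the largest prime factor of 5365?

37

5365 = 5 · 1073
1073 = 29 · 37
37 is prime.
So 5365 = 5 · 29 · 37; the largest prime factor is 37.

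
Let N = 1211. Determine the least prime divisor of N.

7

1211 is odd.
Digit sum 5, not divisible by 3.
Ends in 1: not divisible by 5.
7: 1211 = 7·173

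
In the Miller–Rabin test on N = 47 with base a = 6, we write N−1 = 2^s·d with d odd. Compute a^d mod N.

47 − 1 = 46 = 2^1 · 23, so d = 23.
6^1 ≡ 6 (mod 47)
6^2 ≡ 6^2 = 36 ≡ 36 (mod 47)
6^4 ≡ 36^2 = 1296 ≡ 27 (mod 47)
6^8 ≡ 27^2 = 729 ≡ 24 (mod 47)
6^16 ≡ 24^2 = 576 ≡ 12 (mod 47)
23 = 16 + 4 + 2 + 1 in binary powers of 2.
So 6^23 ≡ 12 · 27 · 36 · 6 ≡ 1 (mod 47).
Since 6^d ≡ 1 (mod 47), base 6 does not prove 47 composite.

1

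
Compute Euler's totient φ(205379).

Factor: 205379 = 59^3.
φ(205379) = 59^2·(59−1) = 201898.

201898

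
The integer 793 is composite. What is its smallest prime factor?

13

793 is odd.
Digit sum 19, not divisible by 3.
Ends in 3: not divisible by 5.
7: 793 = 7·113 + 2
11: 793 = 11·72 + 1
13: 793 = 13·61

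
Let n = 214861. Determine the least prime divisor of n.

29

214861 is odd.
Digit sum 22, not divisible by 3.
Ends in 1: not divisible by 5.
7: 214861 = 7·30694 + 3
11: 214861 = 11·19532 + 9
13: 214861 = 13·16527 + 10
17: 214861 = 17·12638 + 15
19: 214861 = 19·11308 + 9
23: 214861 = 23·9341 + 18
29: 214861 = 29·7409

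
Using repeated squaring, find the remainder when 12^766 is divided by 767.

508

12^1 ≡ 12 (mod 767)
12^2 ≡ 12^2 = 144 ≡ 144 (mod 767)
12^4 ≡ 144^2 = 20736 ≡ 27 (mod 767)
12^8 ≡ 27^2 = 729 ≡ 729 (mod 767)
12^16 ≡ 729^2 = 531441 ≡ 677 (mod 767)
12^32 ≡ 677^2 = 458329 ≡ 430 (mod 767)
12^64 ≡ 430^2 = 184900 ≡ 53 (mod 767)
12^128 ≡ 53^2 = 2809 ≡ 508 (mod 767)
12^256 ≡ 508^2 = 258064 ≡ 352 (mod 767)
12^512 ≡ 352^2 = 123904 ≡ 417 (mod 767)
766 = 512 + 128 + 64 + 32 + 16 + 8 + 4 + 2 in binary powers of 2.
So 12^766 ≡ 417 · 508 · 53 · 430 · 677 · 729 · 27 · 144 ≡ 508 (mod 767).
Since 508 ≠ 1, base 12 is a Fermat witness: 767 is composite.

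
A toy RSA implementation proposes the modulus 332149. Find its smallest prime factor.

332149 is odd.
Digit sum 22, not divisible by 3.
Ends in 9: not divisible by 5.
7: 332149 = 7·47449 + 6
11: 332149 = 11·30195 + 4
13: 332149 = 13·25549 + 12
17: 332149 = 17·19538 + 3
19: 332149 = 19·17481 + 10
23: 332149 = 23·14441 + 6
29: 332149 = 29·11453 + 12
31: 332149 = 31·10714 + 15
37: 332149 = 37·8977

37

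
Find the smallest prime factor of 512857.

37

512857 is odd.
Digit sum 28, not divisible by 3.
Ends in 7: not divisible by 5.
7: 512857 = 7·73265 + 2
11: 512857 = 11·46623 + 4
13: 512857 = 13·39450 + 7
17: 512857 = 17·30168 + 1
19: 512857 = 19·26992 + 9
23: 512857 = 23·22298 + 3
29: 512857 = 29·17684 + 21
31: 512857 = 31·16543 + 24
37: 512857 = 37·13861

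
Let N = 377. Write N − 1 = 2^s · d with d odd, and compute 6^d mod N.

377 − 1 = 376 = 2^3 · 47, so d = 47.
6^1 ≡ 6 (mod 377)
6^2 ≡ 6^2 = 36 ≡ 36 (mod 377)
6^4 ≡ 36^2 = 1296 ≡ 165 (mod 377)
6^8 ≡ 165^2 = 27225 ≡ 81 (mod 377)
6^16 ≡ 81^2 = 6561 ≡ 152 (mod 377)
6^32 ≡ 152^2 = 23104 ≡ 107 (mod 377)
47 = 32 + 8 + 4 + 2 + 1 in binary powers of 2.
So 6^47 ≡ 107 · 81 · 165 · 36 · 6 ≡ 323 (mod 377).
Squaring chain: 323 → 277 → 198; never reaches −1, so base 6 is a Miller–Rabin witness that 377 is composite.

323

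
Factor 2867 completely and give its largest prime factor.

2867 = 47 · 61
61 is prime.
So 2867 = 47 · 61; the largest prime factor is 61.

61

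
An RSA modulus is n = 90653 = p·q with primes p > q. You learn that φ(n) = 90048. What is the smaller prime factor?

269

φ(n) = (p−1)(q−1) = n − (p+q) + 1, so p + q = 90653 − 90048 + 1 = 606.
p and q are the roots of t² − 606t + 90653 = 0.
Discriminant: 606² − 4·90653 = 367236 − 362612 = 4624; √4624 = 68.
q = (606 − 68)/2 = 269, p = (606 + 68)/2 = 337.
Check: 269 · 337 = 90653.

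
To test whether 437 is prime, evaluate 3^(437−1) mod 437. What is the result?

347

3^1 ≡ 3 (mod 437)
3^2 ≡ 3^2 = 9 ≡ 9 (mod 437)
3^4 ≡ 9^2 = 81 ≡ 81 (mod 437)
3^8 ≡ 81^2 = 6561 ≡ 6 (mod 437)
3^16 ≡ 6^2 = 36 ≡ 36 (mod 437)
3^32 ≡ 36^2 = 1296 ≡ 422 (mod 437)
3^64 ≡ 422^2 = 178084 ≡ 225 (mod 437)
3^128 ≡ 225^2 = 50625 ≡ 370 (mod 437)
3^256 ≡ 370^2 = 136900 ≡ 119 (mod 437)
436 = 256 + 128 + 32 + 16 + 4 in binary powers of 2.
So 3^436 ≡ 119 · 370 · 422 · 36 · 81 ≡ 347 (mod 437).
Since 347 ≠ 1, base 3 is a Fermat witness: 437 is composite.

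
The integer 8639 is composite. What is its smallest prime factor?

8639 is odd.
Digit sum 26, not divisible by 3.
Ends in 9: not divisible by 5.
7: 8639 = 7·1234 + 1
11: 8639 = 11·785 + 4
13: 8639 = 13·664 + 7
17: 8639 = 17·508 + 3
19: 8639 = 19·454 + 13
23: 8639 = 23·375 + 14
29: 8639 = 29·297 + 26
31: 8639 = 31·278 + 21
37: 8639 = 37·233 + 18
41: 8639 = 41·210 + 29
43: 8639 = 43·200 + 39
47: 8639 = 47·183 + 38
53: 8639 = 53·163

53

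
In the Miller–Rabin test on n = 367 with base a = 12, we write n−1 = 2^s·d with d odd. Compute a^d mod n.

367 − 1 = 366 = 2^1 · 183, so d = 183.
12^1 ≡ 12 (mod 367)
12^2 ≡ 12^2 = 144 ≡ 144 (mod 367)
12^4 ≡ 144^2 = 20736 ≡ 184 (mod 367)
12^8 ≡ 184^2 = 33856 ≡ 92 (mod 367)
12^16 ≡ 92^2 = 8464 ≡ 23 (mod 367)
12^32 ≡ 23^2 = 529 ≡ 162 (mod 367)
12^64 ≡ 162^2 = 26244 ≡ 187 (mod 367)
12^128 ≡ 187^2 = 34969 ≡ 104 (mod 367)
183 = 128 + 32 + 16 + 4 + 2 + 1 in binary powers of 2.
So 12^183 ≡ 104 · 162 · 23 · 184 · 144 · 12 ≡ 366 (mod 367).
Since 12^d ≡ 366 (mod 367), base 12 does not prove 367 composite.

366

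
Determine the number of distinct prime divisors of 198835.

198835 = 5 · 39767
39767 = 7 · 5681
5681 = 13 · 437
437 = 19 · 23
198835 = 5 · 7 · 13 · 19 · 23, which has 5 distinct prime factors.

5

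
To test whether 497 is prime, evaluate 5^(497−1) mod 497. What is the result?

5^1 ≡ 5 (mod 497)
5^2 ≡ 5^2 = 25 ≡ 25 (mod 497)
5^4 ≡ 25^2 = 625 ≡ 128 (mod 497)
5^8 ≡ 128^2 = 16384 ≡ 480 (mod 497)
5^16 ≡ 480^2 = 230400 ≡ 289 (mod 497)
5^32 ≡ 289^2 = 83521 ≡ 25 (mod 497)
5^64 ≡ 25^2 = 625 ≡ 128 (mod 497)
5^128 ≡ 128^2 = 16384 ≡ 480 (mod 497)
5^256 ≡ 480^2 = 230400 ≡ 289 (mod 497)
496 = 256 + 128 + 64 + 32 + 16 in binary powers of 2.
So 5^496 ≡ 289 · 480 · 128 · 25 · 289 ≡ 289 (mod 497).
Since 289 ≠ 1, base 5 is a Fermat witness: 497 is composite.

289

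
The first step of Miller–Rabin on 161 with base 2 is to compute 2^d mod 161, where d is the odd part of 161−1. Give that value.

32

161 − 1 = 160 = 2^5 · 5, so d = 5.
2^1 ≡ 2 (mod 161)
2^2 ≡ 2^2 = 4 ≡ 4 (mod 161)
2^4 ≡ 4^2 = 16 ≡ 16 (mod 161)
5 = 4 + 1 in binary powers of 2.
So 2^5 ≡ 16 · 2 ≡ 32 (mod 161).
Squaring chain: 32 → 58 → 144 → 128 → 123; never reaches −1, so base 2 is a Miller–Rabin witness that 161 is composite.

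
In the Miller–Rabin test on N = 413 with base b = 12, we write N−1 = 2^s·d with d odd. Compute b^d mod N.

264

413 − 1 = 412 = 2^2 · 103, so d = 103.
12^1 ≡ 12 (mod 413)
12^2 ≡ 12^2 = 144 ≡ 144 (mod 413)
12^4 ≡ 144^2 = 20736 ≡ 86 (mod 413)
12^8 ≡ 86^2 = 7396 ≡ 375 (mod 413)
12^16 ≡ 375^2 = 140625 ≡ 205 (mod 413)
12^32 ≡ 205^2 = 42025 ≡ 312 (mod 413)
12^64 ≡ 312^2 = 97344 ≡ 289 (mod 413)
103 = 64 + 32 + 4 + 2 + 1 in binary powers of 2.
So 12^103 ≡ 289 · 312 · 86 · 144 · 12 ≡ 264 (mod 413).
Squaring chain: 264 → 312; never reaches −1, so base 12 is a Miller–Rabin witness that 413 is composite.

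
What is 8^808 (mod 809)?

8^1 ≡ 8 (mod 809)
8^2 ≡ 8^2 = 64 ≡ 64 (mod 809)
8^4 ≡ 64^2 = 4096 ≡ 51 (mod 809)
8^8 ≡ 51^2 = 2601 ≡ 174 (mod 809)
8^16 ≡ 174^2 = 30276 ≡ 343 (mod 809)
8^32 ≡ 343^2 = 117649 ≡ 344 (mod 809)
8^64 ≡ 344^2 = 118336 ≡ 222 (mod 809)
8^128 ≡ 222^2 = 49284 ≡ 744 (mod 809)
8^256 ≡ 744^2 = 553536 ≡ 180 (mod 809)
8^512 ≡ 180^2 = 32400 ≡ 40 (mod 809)
808 = 512 + 256 + 32 + 8 in binary powers of 2.
So 8^808 ≡ 40 · 180 · 344 · 174 ≡ 1 (mod 809).
Since the result is 1, base 8 gives no evidence that 809 is composite.

1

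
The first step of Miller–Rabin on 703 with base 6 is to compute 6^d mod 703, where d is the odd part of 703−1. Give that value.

438

703 − 1 = 702 = 2^1 · 351, so d = 351.
6^1 ≡ 6 (mod 703)
6^2 ≡ 6^2 = 36 ≡ 36 (mod 703)
6^4 ≡ 36^2 = 1296 ≡ 593 (mod 703)
6^8 ≡ 593^2 = 351649 ≡ 149 (mod 703)
6^16 ≡ 149^2 = 22201 ≡ 408 (mod 703)
6^32 ≡ 408^2 = 166464 ≡ 556 (mod 703)
6^64 ≡ 556^2 = 309136 ≡ 519 (mod 703)
6^128 ≡ 519^2 = 269361 ≡ 112 (mod 703)
6^256 ≡ 112^2 = 12544 ≡ 593 (mod 703)
351 = 256 + 64 + 16 + 8 + 4 + 2 + 1 in binary powers of 2.
So 6^351 ≡ 593 · 519 · 408 · 149 · 593 · 36 · 6 ≡ 438 (mod 703).
Squaring chain: 438; never reaches −1, so base 6 is a Miller–Rabin witness that 703 is composite.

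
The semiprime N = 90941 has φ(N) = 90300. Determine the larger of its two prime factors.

431

φ(n) = (p−1)(q−1) = n − (p+q) + 1, so p + q = 90941 − 90300 + 1 = 642.
p and q are the roots of t² − 642t + 90941 = 0.
Discriminant: 642² − 4·90941 = 412164 − 363764 = 48400; √48400 = 220.
q = (642 − 220)/2 = 211, p = (642 + 220)/2 = 431.
Check: 211 · 431 = 90941.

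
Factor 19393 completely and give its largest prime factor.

19393 = 11 · 1763
1763 = 41 · 43
43 is prime.
So 19393 = 11 · 41 · 43; the largest prime factor is 43.

43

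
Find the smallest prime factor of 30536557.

73

30536557 is odd.
Digit sum 34, not divisible by 3.
Ends in 7: not divisible by 5.
7: 30536557 = 7·4362365 + 2
11: 30536557 = 11·2776050 + 7
13: 30536557 = 13·2348965 + 12
17: 30536557 = 17·1796268 + 1
19: 30536557 = 19·1607187 + 4
23: 30536557 = 23·1327676 + 9
29: 30536557 = 29·1052984 + 21
31: 30536557 = 31·985050 + 7
37: 30536557 = 37·825312 + 13
41: 30536557 = 41·744794 + 3
43: 30536557 = 43·710152 + 21
47: 30536557 = 47·649713 + 46
53: 30536557 = 53·576161 + 24
59: 30536557 = 59·517568 + 45
61: 30536557 = 61·500599 + 18
67: 30536557 = 67·455769 + 34
71: 30536557 = 71·430092 + 25
73: 30536557 = 73·418309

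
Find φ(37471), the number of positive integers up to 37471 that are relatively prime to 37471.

31200

Factor: 37471 = 7 · 53 · 101.
φ(37471) = (7−1) · (53−1) · (101−1) = 6 · 52 · 100 = 31200.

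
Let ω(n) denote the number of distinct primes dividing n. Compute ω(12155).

12155 = 5 · 2431
2431 = 11 · 221
221 = 13 · 17
12155 = 5 · 11 · 13 · 17, which has 4 distinct prime factors.

4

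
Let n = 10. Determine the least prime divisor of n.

10 is even: 2 divides it.

2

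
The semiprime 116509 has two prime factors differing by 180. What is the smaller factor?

263

Since p = q + 180, we have 116509 = q(q + 180), so q² + 180q − 116509 = 0.
Discriminant: 180² + 4·116509 = 32400 + 466036 = 498436; √498436 = 706.
q = (−180 + 706)/2 = 263, and p = q + 180 = 443.
Check: 263 · 443 = 116509.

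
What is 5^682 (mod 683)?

1

5^1 ≡ 5 (mod 683)
5^2 ≡ 5^2 = 25 ≡ 25 (mod 683)
5^4 ≡ 25^2 = 625 ≡ 625 (mod 683)
5^8 ≡ 625^2 = 390625 ≡ 632 (mod 683)
5^16 ≡ 632^2 = 399424 ≡ 552 (mod 683)
5^32 ≡ 552^2 = 304704 ≡ 86 (mod 683)
5^64 ≡ 86^2 = 7396 ≡ 566 (mod 683)
5^128 ≡ 566^2 = 320356 ≡ 29 (mod 683)
5^256 ≡ 29^2 = 841 ≡ 158 (mod 683)
5^512 ≡ 158^2 = 24964 ≡ 376 (mod 683)
682 = 512 + 128 + 32 + 8 + 2 in binary powers of 2.
So 5^682 ≡ 376 · 29 · 86 · 632 · 25 ≡ 1 (mod 683).
Since the result is 1, base 5 gives no evidence that 683 is composite.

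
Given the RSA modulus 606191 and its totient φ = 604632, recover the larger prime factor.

φ(n) = (p−1)(q−1) = n − (p+q) + 1, so p + q = 606191 − 604632 + 1 = 1560.
p and q are the roots of t² − 1560t + 606191 = 0.
Discriminant: 1560² − 4·606191 = 2433600 − 2424764 = 8836; √8836 = 94.
q = (1560 − 94)/2 = 733, p = (1560 + 94)/2 = 827.
Check: 733 · 827 = 606191.

827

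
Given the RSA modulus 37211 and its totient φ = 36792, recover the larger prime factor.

φ(n) = (p−1)(q−1) = n − (p+q) + 1, so p + q = 37211 − 36792 + 1 = 420.
p and q are the roots of t² − 420t + 37211 = 0.
Discriminant: 420² − 4·37211 = 176400 − 148844 = 27556; √27556 = 166.
q = (420 − 166)/2 = 127, p = (420 + 166)/2 = 293.
Check: 127 · 293 = 37211.

293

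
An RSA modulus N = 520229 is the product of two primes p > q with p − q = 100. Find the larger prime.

773

Since p = q + 100, we have 520229 = q(q + 100), so q² + 100q − 520229 = 0.
Discriminant: 100² + 4·520229 = 10000 + 2080916 = 2090916; √2090916 = 1446.
q = (−100 + 1446)/2 = 673, and p = q + 100 = 773.
Check: 673 · 773 = 520229.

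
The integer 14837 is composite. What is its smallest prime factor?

14837 is odd.
Digit sum 23, not divisible by 3.
Ends in 7: not divisible by 5.
7: 14837 = 7·2119 + 4
11: 14837 = 11·1348 + 9
13: 14837 = 13·1141 + 4
17: 14837 = 17·872 + 13
19: 14837 = 19·780 + 17
23: 14837 = 23·645 + 2
29: 14837 = 29·511 + 18
31: 14837 = 31·478 + 19
37: 14837 = 37·401

37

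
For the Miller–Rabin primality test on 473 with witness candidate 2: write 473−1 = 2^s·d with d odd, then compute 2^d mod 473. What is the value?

473 − 1 = 472 = 2^3 · 59, so d = 59.
2^1 ≡ 2 (mod 473)
2^2 ≡ 2^2 = 4 ≡ 4 (mod 473)
2^4 ≡ 4^2 = 16 ≡ 16 (mod 473)
2^8 ≡ 16^2 = 256 ≡ 256 (mod 473)
2^16 ≡ 256^2 = 65536 ≡ 262 (mod 473)
2^32 ≡ 262^2 = 68644 ≡ 59 (mod 473)
59 = 32 + 16 + 8 + 2 + 1 in binary powers of 2.
So 2^59 ≡ 59 · 262 · 256 · 4 · 2 ≡ 94 (mod 473).
Squaring chain: 94 → 322 → 97; never reaches −1, so base 2 is a Miller–Rabin witness that 473 is composite.

94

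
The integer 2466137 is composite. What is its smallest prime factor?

2466137 is odd.
Digit sum 29, not divisible by 3.
Ends in 7: not divisible by 5.
7: 2466137 = 7·352305 + 2
11: 2466137 = 11·224194 + 3
13: 2466137 = 13·189702 + 11
17: 2466137 = 17·145066 + 15
19: 2466137 = 19·129796 + 13
23: 2466137 = 23·107223 + 8
29: 2466137 = 29·85039 + 6
31: 2466137 = 31·79552 + 25
37: 2466137 = 37·66652 + 13
41: 2466137 = 41·60149 + 28
43: 2466137 = 43·57352 + 1
47: 2466137 = 47·52471

47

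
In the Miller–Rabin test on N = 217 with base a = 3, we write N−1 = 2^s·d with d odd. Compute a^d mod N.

217 − 1 = 216 = 2^3 · 27, so d = 27.
3^1 ≡ 3 (mod 217)
3^2 ≡ 3^2 = 9 ≡ 9 (mod 217)
3^4 ≡ 9^2 = 81 ≡ 81 (mod 217)
3^8 ≡ 81^2 = 6561 ≡ 51 (mod 217)
3^16 ≡ 51^2 = 2601 ≡ 214 (mod 217)
27 = 16 + 8 + 2 + 1 in binary powers of 2.
So 3^27 ≡ 214 · 51 · 9 · 3 ≡ 209 (mod 217).
Squaring chain: 209 → 64 → 190; never reaches −1, so base 3 is a Miller–Rabin witness that 217 is composite.

209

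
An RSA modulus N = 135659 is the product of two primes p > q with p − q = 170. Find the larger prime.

Since p = q + 170, we have 135659 = q(q + 170), so q² + 170q − 135659 = 0.
Discriminant: 170² + 4·135659 = 28900 + 542636 = 571536; √571536 = 756.
q = (−170 + 756)/2 = 293, and p = q + 170 = 463.
Check: 293 · 463 = 135659.

463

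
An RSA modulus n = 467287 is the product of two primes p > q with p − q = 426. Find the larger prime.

Since p = q + 426, we have 467287 = q(q + 426), so q² + 426q − 467287 = 0.
Discriminant: 426² + 4·467287 = 181476 + 1869148 = 2050624; √2050624 = 1432.
q = (−426 + 1432)/2 = 503, and p = q + 426 = 929.
Check: 503 · 929 = 467287.

929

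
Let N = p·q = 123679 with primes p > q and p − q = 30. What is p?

Since p = q + 30, we have 123679 = q(q + 30), so q² + 30q − 123679 = 0.
Discriminant: 30² + 4·123679 = 900 + 494716 = 495616; √495616 = 704.
q = (−30 + 704)/2 = 337, and p = q + 30 = 367.
Check: 337 · 367 = 123679.

367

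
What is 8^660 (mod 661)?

1

8^1 ≡ 8 (mod 661)
8^2 ≡ 8^2 = 64 ≡ 64 (mod 661)
8^4 ≡ 64^2 = 4096 ≡ 130 (mod 661)
8^8 ≡ 130^2 = 16900 ≡ 375 (mod 661)
8^16 ≡ 375^2 = 140625 ≡ 493 (mod 661)
8^32 ≡ 493^2 = 243049 ≡ 462 (mod 661)
8^64 ≡ 462^2 = 213444 ≡ 602 (mod 661)
8^128 ≡ 602^2 = 362404 ≡ 176 (mod 661)
8^256 ≡ 176^2 = 30976 ≡ 570 (mod 661)
8^512 ≡ 570^2 = 324900 ≡ 349 (mod 661)
660 = 512 + 128 + 16 + 4 in binary powers of 2.
So 8^660 ≡ 349 · 176 · 493 · 130 ≡ 1 (mod 661).
Since the result is 1, base 8 gives no evidence that 661 is composite.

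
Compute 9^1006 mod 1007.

99

9^1 ≡ 9 (mod 1007)
9^2 ≡ 9^2 = 81 ≡ 81 (mod 1007)
9^4 ≡ 81^2 = 6561 ≡ 519 (mod 1007)
9^8 ≡ 519^2 = 269361 ≡ 492 (mod 1007)
9^16 ≡ 492^2 = 242064 ≡ 384 (mod 1007)
9^32 ≡ 384^2 = 147456 ≡ 434 (mod 1007)
9^64 ≡ 434^2 = 188356 ≡ 47 (mod 1007)
9^128 ≡ 47^2 = 2209 ≡ 195 (mod 1007)
9^256 ≡ 195^2 = 38025 ≡ 766 (mod 1007)
9^512 ≡ 766^2 = 586756 ≡ 682 (mod 1007)
1006 = 512 + 256 + 128 + 64 + 32 + 8 + 4 + 2 in binary powers of 2.
So 9^1006 ≡ 682 · 766 · 195 · 47 · 434 · 492 · 519 · 81 ≡ 99 (mod 1007).
Since 99 ≠ 1, base 9 is a Fermat witness: 1007 is composite.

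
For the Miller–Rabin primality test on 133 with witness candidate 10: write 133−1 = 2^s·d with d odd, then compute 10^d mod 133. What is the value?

27

133 − 1 = 132 = 2^2 · 33, so d = 33.
10^1 ≡ 10 (mod 133)
10^2 ≡ 10^2 = 100 ≡ 100 (mod 133)
10^4 ≡ 100^2 = 10000 ≡ 25 (mod 133)
10^8 ≡ 25^2 = 625 ≡ 93 (mod 133)
10^16 ≡ 93^2 = 8649 ≡ 4 (mod 133)
10^32 ≡ 4^2 = 16 ≡ 16 (mod 133)
33 = 32 + 1 in binary powers of 2.
So 10^33 ≡ 16 · 10 ≡ 27 (mod 133).
Squaring chain: 27 → 64; never reaches −1, so base 10 is a Miller–Rabin witness that 133 is composite.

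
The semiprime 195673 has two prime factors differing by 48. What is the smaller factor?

Since p = q + 48, we have 195673 = q(q + 48), so q² + 48q − 195673 = 0.
Discriminant: 48² + 4·195673 = 2304 + 782692 = 784996; √784996 = 886.
q = (−48 + 886)/2 = 419, and p = q + 48 = 467.
Check: 419 · 467 = 195673.

419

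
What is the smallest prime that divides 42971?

97

42971 is odd.
Digit sum 23, not divisible by 3.
Ends in 1: not divisible by 5.
7: 42971 = 7·6138 + 5
11: 42971 = 11·3906 + 5
13: 42971 = 13·3305 + 6
17: 42971 = 17·2527 + 12
19: 42971 = 19·2261 + 12
23: 42971 = 23·1868 + 7
29: 42971 = 29·1481 + 22
31: 42971 = 31·1386 + 5
37: 42971 = 37·1161 + 14
41: 42971 = 41·1048 + 3
43: 42971 = 43·999 + 14
47: 42971 = 47·914 + 13
53: 42971 = 53·810 + 41
59: 42971 = 59·728 + 19
61: 42971 = 61·704 + 27
67: 42971 = 67·641 + 24
71: 42971 = 71·605 + 16
73: 42971 = 73·588 + 47
79: 42971 = 79·543 + 74
83: 42971 = 83·517 + 60
89: 42971 = 89·482 + 73
97: 42971 = 97·443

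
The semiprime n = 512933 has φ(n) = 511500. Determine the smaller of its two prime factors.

683

φ(n) = (p−1)(q−1) = n − (p+q) + 1, so p + q = 512933 − 511500 + 1 = 1434.
p and q are the roots of t² − 1434t + 512933 = 0.
Discriminant: 1434² − 4·512933 = 2056356 − 2051732 = 4624; √4624 = 68.
q = (1434 − 68)/2 = 683, p = (1434 + 68)/2 = 751.
Check: 683 · 751 = 512933.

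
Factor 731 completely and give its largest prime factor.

731 = 17 · 43
43 is prime.
So 731 = 17 · 43; the largest prime factor is 43.

43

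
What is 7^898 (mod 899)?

7^1 ≡ 7 (mod 899)
7^2 ≡ 7^2 = 49 ≡ 49 (mod 899)
7^4 ≡ 49^2 = 2401 ≡ 603 (mod 899)
7^8 ≡ 603^2 = 363609 ≡ 413 (mod 899)
7^16 ≡ 413^2 = 170569 ≡ 658 (mod 899)
7^32 ≡ 658^2 = 432964 ≡ 545 (mod 899)
7^64 ≡ 545^2 = 297025 ≡ 355 (mod 899)
7^128 ≡ 355^2 = 126025 ≡ 165 (mod 899)
7^256 ≡ 165^2 = 27225 ≡ 255 (mod 899)
7^512 ≡ 255^2 = 65025 ≡ 297 (mod 899)
898 = 512 + 256 + 128 + 2 in binary powers of 2.
So 7^898 ≡ 297 · 255 · 165 · 49 ≡ 484 (mod 899).
Since 484 ≠ 1, base 7 is a Fermat witness: 899 is composite.

484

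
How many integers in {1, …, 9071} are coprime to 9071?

Factor: 9071 = 47 · 193.
φ(9071) = (47−1) · (193−1) = 46 · 192 = 8832.

8832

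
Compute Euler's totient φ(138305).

109296

Factor: 138305 = 5 · 139 · 199.
φ(138305) = (5−1) · (139−1) · (199−1) = 4 · 138 · 198 = 109296.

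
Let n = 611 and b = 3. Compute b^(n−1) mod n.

3^1 ≡ 3 (mod 611)
3^2 ≡ 3^2 = 9 ≡ 9 (mod 611)
3^4 ≡ 9^2 = 81 ≡ 81 (mod 611)
3^8 ≡ 81^2 = 6561 ≡ 451 (mod 611)
3^16 ≡ 451^2 = 203401 ≡ 549 (mod 611)
3^32 ≡ 549^2 = 301401 ≡ 178 (mod 611)
3^64 ≡ 178^2 = 31684 ≡ 523 (mod 611)
3^128 ≡ 523^2 = 273529 ≡ 412 (mod 611)
3^256 ≡ 412^2 = 169744 ≡ 497 (mod 611)
3^512 ≡ 497^2 = 247009 ≡ 165 (mod 611)
610 = 512 + 64 + 32 + 2 in binary powers of 2.
So 3^610 ≡ 165 · 523 · 178 · 9 ≡ 341 (mod 611).
Since 341 ≠ 1, base 3 is a Fermat witness: 611 is composite.

341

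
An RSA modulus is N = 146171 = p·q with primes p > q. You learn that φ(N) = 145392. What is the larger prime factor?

467

φ(n) = (p−1)(q−1) = n − (p+q) + 1, so p + q = 146171 − 145392 + 1 = 780.
p and q are the roots of t² − 780t + 146171 = 0.
Discriminant: 780² − 4·146171 = 608400 − 584684 = 23716; √23716 = 154.
q = (780 − 154)/2 = 313, p = (780 + 154)/2 = 467.
Check: 313 · 467 = 146171.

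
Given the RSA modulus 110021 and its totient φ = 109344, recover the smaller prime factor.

φ(n) = (p−1)(q−1) = n − (p+q) + 1, so p + q = 110021 − 109344 + 1 = 678.
p and q are the roots of t² − 678t + 110021 = 0.
Discriminant: 678² − 4·110021 = 459684 − 440084 = 19600; √19600 = 140.
q = (678 − 140)/2 = 269, p = (678 + 140)/2 = 409.
Check: 269 · 409 = 110021.

269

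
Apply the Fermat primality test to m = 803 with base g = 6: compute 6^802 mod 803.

641

6^1 ≡ 6 (mod 803)
6^2 ≡ 6^2 = 36 ≡ 36 (mod 803)
6^4 ≡ 36^2 = 1296 ≡ 493 (mod 803)
6^8 ≡ 493^2 = 243049 ≡ 543 (mod 803)
6^16 ≡ 543^2 = 294849 ≡ 148 (mod 803)
6^32 ≡ 148^2 = 21904 ≡ 223 (mod 803)
6^64 ≡ 223^2 = 49729 ≡ 746 (mod 803)
6^128 ≡ 746^2 = 556516 ≡ 37 (mod 803)
6^256 ≡ 37^2 = 1369 ≡ 566 (mod 803)
6^512 ≡ 566^2 = 320356 ≡ 762 (mod 803)
802 = 512 + 256 + 32 + 2 in binary powers of 2.
So 6^802 ≡ 762 · 566 · 223 · 36 ≡ 641 (mod 803).
Since 641 ≠ 1, base 6 is a Fermat witness: 803 is composite.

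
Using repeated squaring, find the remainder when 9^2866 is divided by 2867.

619

9^1 ≡ 9 (mod 2867)
9^2 ≡ 9^2 = 81 ≡ 81 (mod 2867)
9^4 ≡ 81^2 = 6561 ≡ 827 (mod 2867)
9^8 ≡ 827^2 = 683929 ≡ 1583 (mod 2867)
9^16 ≡ 1583^2 = 2505889 ≡ 131 (mod 2867)
9^32 ≡ 131^2 = 17161 ≡ 2826 (mod 2867)
9^64 ≡ 2826^2 = 7986276 ≡ 1681 (mod 2867)
9^128 ≡ 1681^2 = 2825761 ≡ 1766 (mod 2867)
9^256 ≡ 1766^2 = 3118756 ≡ 2327 (mod 2867)
9^512 ≡ 2327^2 = 5414929 ≡ 2033 (mod 2867)
9^1024 ≡ 2033^2 = 4133089 ≡ 1742 (mod 2867)
9^2048 ≡ 1742^2 = 3034564 ≡ 1278 (mod 2867)
2866 = 2048 + 512 + 256 + 32 + 16 + 2 in binary powers of 2.
So 9^2866 ≡ 1278 · 2033 · 2327 · 2826 · 131 · 81 ≡ 619 (mod 2867).
Since 619 ≠ 1, base 9 is a Fermat witness: 2867 is composite.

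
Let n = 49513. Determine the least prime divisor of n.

49513 is odd.
Digit sum 22, not divisible by 3.
Ends in 3: not divisible by 5.
7: 49513 = 7·7073 + 2
11: 49513 = 11·4501 + 2
13: 49513 = 13·3808 + 9
17: 49513 = 17·2912 + 9
19: 49513 = 19·2605 + 18
23: 49513 = 23·2152 + 17
29: 49513 = 29·1707 + 10
31: 49513 = 31·1597 + 6
37: 49513 = 37·1338 + 7
41: 49513 = 41·1207 + 26
43: 49513 = 43·1151 + 20
47: 49513 = 47·1053 + 22
53: 49513 = 53·934 + 11
59: 49513 = 59·839 + 12
61: 49513 = 61·811 + 42
67: 49513 = 67·739

67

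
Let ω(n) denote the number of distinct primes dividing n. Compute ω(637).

637 = 7^2 · 13
637 = 7^2 · 13, which has 2 distinct prime factors.

2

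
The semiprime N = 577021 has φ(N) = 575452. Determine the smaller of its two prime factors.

φ(n) = (p−1)(q−1) = n − (p+q) + 1, so p + q = 577021 − 575452 + 1 = 1570.
p and q are the roots of t² − 1570t + 577021 = 0.
Discriminant: 1570² − 4·577021 = 2464900 − 2308084 = 156816; √156816 = 396.
q = (1570 − 396)/2 = 587, p = (1570 + 396)/2 = 983.
Check: 587 · 983 = 577021.

587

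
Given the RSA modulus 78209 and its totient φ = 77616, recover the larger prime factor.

397

φ(n) = (p−1)(q−1) = n − (p+q) + 1, so p + q = 78209 − 77616 + 1 = 594.
p and q are the roots of t² − 594t + 78209 = 0.
Discriminant: 594² − 4·78209 = 352836 − 312836 = 40000; √40000 = 200.
q = (594 − 200)/2 = 197, p = (594 + 200)/2 = 397.
Check: 197 · 397 = 78209.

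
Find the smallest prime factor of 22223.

71

22223 is odd.
Digit sum 11, not divisible by 3.
Ends in 3: not divisible by 5.
7: 22223 = 7·3174 + 5
11: 22223 = 11·2020 + 3
13: 22223 = 13·1709 + 6
17: 22223 = 17·1307 + 4
19: 22223 = 19·1169 + 12
23: 22223 = 23·966 + 5
29: 22223 = 29·766 + 9
31: 22223 = 31·716 + 27
37: 22223 = 37·600 + 23
41: 22223 = 41·542 + 1
43: 22223 = 43·516 + 35
47: 22223 = 47·472 + 39
53: 22223 = 53·419 + 16
59: 22223 = 59·376 + 39
61: 22223 = 61·364 + 19
67: 22223 = 67·331 + 46
71: 22223 = 71·313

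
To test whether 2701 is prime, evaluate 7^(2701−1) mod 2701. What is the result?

2554

7^1 ≡ 7 (mod 2701)
7^2 ≡ 7^2 = 49 ≡ 49 (mod 2701)
7^4 ≡ 49^2 = 2401 ≡ 2401 (mod 2701)
7^8 ≡ 2401^2 = 5764801 ≡ 867 (mod 2701)
7^16 ≡ 867^2 = 751689 ≡ 811 (mod 2701)
7^32 ≡ 811^2 = 657721 ≡ 1378 (mod 2701)
7^64 ≡ 1378^2 = 1898884 ≡ 81 (mod 2701)
7^128 ≡ 81^2 = 6561 ≡ 1159 (mod 2701)
7^256 ≡ 1159^2 = 1343281 ≡ 884 (mod 2701)
7^512 ≡ 884^2 = 781456 ≡ 867 (mod 2701)
7^1024 ≡ 867^2 = 751689 ≡ 811 (mod 2701)
7^2048 ≡ 811^2 = 657721 ≡ 1378 (mod 2701)
2700 = 2048 + 512 + 128 + 8 + 4 in binary powers of 2.
So 7^2700 ≡ 1378 · 867 · 1159 · 867 · 2401 ≡ 2554 (mod 2701).
Since 2554 ≠ 1, base 7 is a Fermat witness: 2701 is composite.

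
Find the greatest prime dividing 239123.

83

239123 = 43 · 5561
5561 = 67 · 83
83 is prime.
So 239123 = 43 · 67 · 83; the largest prime factor is 83.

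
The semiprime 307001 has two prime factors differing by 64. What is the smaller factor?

Since p = q + 64, we have 307001 = q(q + 64), so q² + 64q − 307001 = 0.
Discriminant: 64² + 4·307001 = 4096 + 1228004 = 1232100; √1232100 = 1110.
q = (−64 + 1110)/2 = 523, and p = q + 64 = 587.
Check: 523 · 587 = 307001.

523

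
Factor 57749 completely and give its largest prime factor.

79

57749 = 17 · 3397
3397 = 43 · 79
79 is prime.
So 57749 = 17 · 43 · 79; the largest prime factor is 79.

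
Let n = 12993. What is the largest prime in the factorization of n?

12993 = 3 · 4331
4331 = 61 · 71
71 is prime.
So 12993 = 3 · 61 · 71; the largest prime factor is 71.

71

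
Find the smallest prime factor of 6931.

6931 is odd.
Digit sum 19, not divisible by 3.
Ends in 1: not divisible by 5.
7: 6931 = 7·990 + 1
11: 6931 = 11·630 + 1
13: 6931 = 13·533 + 2
17: 6931 = 17·407 + 12
19: 6931 = 19·364 + 15
23: 6931 = 23·301 + 8
29: 6931 = 29·239

29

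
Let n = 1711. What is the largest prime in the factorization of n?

59

1711 = 29 · 59
59 is prime.
So 1711 = 29 · 59; the largest prime factor is 59.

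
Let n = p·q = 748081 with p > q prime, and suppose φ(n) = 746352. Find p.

877

φ(n) = (p−1)(q−1) = n − (p+q) + 1, so p + q = 748081 − 746352 + 1 = 1730.
p and q are the roots of t² − 1730t + 748081 = 0.
Discriminant: 1730² − 4·748081 = 2992900 − 2992324 = 576; √576 = 24.
q = (1730 − 24)/2 = 853, p = (1730 + 24)/2 = 877.
Check: 853 · 877 = 748081.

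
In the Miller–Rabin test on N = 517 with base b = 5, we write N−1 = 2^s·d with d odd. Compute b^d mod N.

20

517 − 1 = 516 = 2^2 · 129, so d = 129.
5^1 ≡ 5 (mod 517)
5^2 ≡ 5^2 = 25 ≡ 25 (mod 517)
5^4 ≡ 25^2 = 625 ≡ 108 (mod 517)
5^8 ≡ 108^2 = 11664 ≡ 290 (mod 517)
5^16 ≡ 290^2 = 84100 ≡ 346 (mod 517)
5^32 ≡ 346^2 = 119716 ≡ 289 (mod 517)
5^64 ≡ 289^2 = 83521 ≡ 284 (mod 517)
5^128 ≡ 284^2 = 80656 ≡ 4 (mod 517)
129 = 128 + 1 in binary powers of 2.
So 5^129 ≡ 4 · 5 ≡ 20 (mod 517).
Squaring chain: 20 → 400; never reaches −1, so base 5 is a Miller–Rabin witness that 517 is composite.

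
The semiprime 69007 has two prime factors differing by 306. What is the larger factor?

457

Since p = q + 306, we have 69007 = q(q + 306), so q² + 306q − 69007 = 0.
Discriminant: 306² + 4·69007 = 93636 + 276028 = 369664; √369664 = 608.
q = (−306 + 608)/2 = 151, and p = q + 306 = 457.
Check: 151 · 457 = 69007.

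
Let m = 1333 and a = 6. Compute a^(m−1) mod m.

1

6^1 ≡ 6 (mod 1333)
6^2 ≡ 6^2 = 36 ≡ 36 (mod 1333)
6^4 ≡ 36^2 = 1296 ≡ 1296 (mod 1333)
6^8 ≡ 1296^2 = 1679616 ≡ 36 (mod 1333)
6^16 ≡ 36^2 = 1296 ≡ 1296 (mod 1333)
6^32 ≡ 1296^2 = 1679616 ≡ 36 (mod 1333)
6^64 ≡ 36^2 = 1296 ≡ 1296 (mod 1333)
6^128 ≡ 1296^2 = 1679616 ≡ 36 (mod 1333)
6^256 ≡ 36^2 = 1296 ≡ 1296 (mod 1333)
6^512 ≡ 1296^2 = 1679616 ≡ 36 (mod 1333)
6^1024 ≡ 36^2 = 1296 ≡ 1296 (mod 1333)
1332 = 1024 + 256 + 32 + 16 + 4 in binary powers of 2.
So 6^1332 ≡ 1296 · 1296 · 36 · 1296 · 1296 ≡ 1 (mod 1333).
Since the result is 1, base 6 gives no evidence that 1333 is composite.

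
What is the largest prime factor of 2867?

61

2867 = 47 · 61
61 is prime.
So 2867 = 47 · 61; the largest prime factor is 61.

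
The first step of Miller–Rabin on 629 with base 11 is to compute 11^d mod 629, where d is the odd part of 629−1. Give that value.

381

629 − 1 = 628 = 2^2 · 157, so d = 157.
11^1 ≡ 11 (mod 629)
11^2 ≡ 11^2 = 121 ≡ 121 (mod 629)
11^4 ≡ 121^2 = 14641 ≡ 174 (mod 629)
11^8 ≡ 174^2 = 30276 ≡ 84 (mod 629)
11^16 ≡ 84^2 = 7056 ≡ 137 (mod 629)
11^32 ≡ 137^2 = 18769 ≡ 528 (mod 629)
11^64 ≡ 528^2 = 278784 ≡ 137 (mod 629)
11^128 ≡ 137^2 = 18769 ≡ 528 (mod 629)
157 = 128 + 16 + 8 + 4 + 1 in binary powers of 2.
So 11^157 ≡ 528 · 137 · 84 · 174 · 11 ≡ 381 (mod 629).
Squaring chain: 381 → 491; never reaches −1, so base 11 is a Miller–Rabin witness that 629 is composite.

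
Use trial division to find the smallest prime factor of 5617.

41

5617 is odd.
Digit sum 19, not divisible by 3.
Ends in 7: not divisible by 5.
7: 5617 = 7·802 + 3
11: 5617 = 11·510 + 7
13: 5617 = 13·432 + 1
17: 5617 = 17·330 + 7
19: 5617 = 19·295 + 12
23: 5617 = 23·244 + 5
29: 5617 = 29·193 + 20
31: 5617 = 31·181 + 6
37: 5617 = 37·151 + 30
41: 5617 = 41·137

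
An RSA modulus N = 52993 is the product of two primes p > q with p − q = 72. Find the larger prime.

269

Since p = q + 72, we have 52993 = q(q + 72), so q² + 72q − 52993 = 0.
Discriminant: 72² + 4·52993 = 5184 + 211972 = 217156; √217156 = 466.
q = (−72 + 466)/2 = 197, and p = q + 72 = 269.
Check: 197 · 269 = 52993.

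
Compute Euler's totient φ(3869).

3744

Factor: 3869 = 53 · 73.
φ(3869) = (53−1) · (73−1) = 52 · 72 = 3744.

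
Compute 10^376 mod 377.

107

10^1 ≡ 10 (mod 377)
10^2 ≡ 10^2 = 100 ≡ 100 (mod 377)
10^4 ≡ 100^2 = 10000 ≡ 198 (mod 377)
10^8 ≡ 198^2 = 39204 ≡ 373 (mod 377)
10^16 ≡ 373^2 = 139129 ≡ 16 (mod 377)
10^32 ≡ 16^2 = 256 ≡ 256 (mod 377)
10^64 ≡ 256^2 = 65536 ≡ 315 (mod 377)
10^128 ≡ 315^2 = 99225 ≡ 74 (mod 377)
10^256 ≡ 74^2 = 5476 ≡ 198 (mod 377)
376 = 256 + 64 + 32 + 16 + 8 in binary powers of 2.
So 10^376 ≡ 198 · 315 · 256 · 16 · 373 ≡ 107 (mod 377).
Since 107 ≠ 1, base 10 is a Fermat witness: 377 is composite.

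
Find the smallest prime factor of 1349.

19

1349 is odd.
Digit sum 17, not divisible by 3.
Ends in 9: not divisible by 5.
7: 1349 = 7·192 + 5
11: 1349 = 11·122 + 7
13: 1349 = 13·103 + 10
17: 1349 = 17·79 + 6
19: 1349 = 19·71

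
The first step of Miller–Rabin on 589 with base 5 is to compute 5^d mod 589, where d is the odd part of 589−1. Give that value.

125

589 − 1 = 588 = 2^2 · 147, so d = 147.
5^1 ≡ 5 (mod 589)
5^2 ≡ 5^2 = 25 ≡ 25 (mod 589)
5^4 ≡ 25^2 = 625 ≡ 36 (mod 589)
5^8 ≡ 36^2 = 1296 ≡ 118 (mod 589)
5^16 ≡ 118^2 = 13924 ≡ 377 (mod 589)
5^32 ≡ 377^2 = 142129 ≡ 180 (mod 589)
5^64 ≡ 180^2 = 32400 ≡ 5 (mod 589)
5^128 ≡ 5^2 = 25 ≡ 25 (mod 589)
147 = 128 + 16 + 2 + 1 in binary powers of 2.
So 5^147 ≡ 25 · 377 · 25 · 5 ≡ 125 (mod 589).
Squaring chain: 125 → 311; never reaches −1, so base 5 is a Miller–Rabin witness that 589 is composite.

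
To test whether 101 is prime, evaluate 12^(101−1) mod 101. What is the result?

12^1 ≡ 12 (mod 101)
12^2 ≡ 12^2 = 144 ≡ 43 (mod 101)
12^4 ≡ 43^2 = 1849 ≡ 31 (mod 101)
12^8 ≡ 31^2 = 961 ≡ 52 (mod 101)
12^16 ≡ 52^2 = 2704 ≡ 78 (mod 101)
12^32 ≡ 78^2 = 6084 ≡ 24 (mod 101)
12^64 ≡ 24^2 = 576 ≡ 71 (mod 101)
100 = 64 + 32 + 4 in binary powers of 2.
So 12^100 ≡ 71 · 24 · 31 ≡ 1 (mod 101).
Since the result is 1, base 12 gives no evidence that 101 is composite.

1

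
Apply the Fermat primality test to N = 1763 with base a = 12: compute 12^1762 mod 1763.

1743

12^1 ≡ 12 (mod 1763)
12^2 ≡ 12^2 = 144 ≡ 144 (mod 1763)
12^4 ≡ 144^2 = 20736 ≡ 1343 (mod 1763)
12^8 ≡ 1343^2 = 1803649 ≡ 100 (mod 1763)
12^16 ≡ 100^2 = 10000 ≡ 1185 (mod 1763)
12^32 ≡ 1185^2 = 1404225 ≡ 877 (mod 1763)
12^64 ≡ 877^2 = 769129 ≡ 461 (mod 1763)
12^128 ≡ 461^2 = 212521 ≡ 961 (mod 1763)
12^256 ≡ 961^2 = 923521 ≡ 1472 (mod 1763)
12^512 ≡ 1472^2 = 2166784 ≡ 57 (mod 1763)
12^1024 ≡ 57^2 = 3249 ≡ 1486 (mod 1763)
1762 = 1024 + 512 + 128 + 64 + 32 + 2 in binary powers of 2.
So 12^1762 ≡ 1486 · 57 · 961 · 461 · 877 · 144 ≡ 1743 (mod 1763).
Since 1743 ≠ 1, base 12 is a Fermat witness: 1763 is composite.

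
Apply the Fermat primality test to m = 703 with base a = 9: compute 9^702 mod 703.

9^1 ≡ 9 (mod 703)
9^2 ≡ 9^2 = 81 ≡ 81 (mod 703)
9^4 ≡ 81^2 = 6561 ≡ 234 (mod 703)
9^8 ≡ 234^2 = 54756 ≡ 625 (mod 703)
9^16 ≡ 625^2 = 390625 ≡ 460 (mod 703)
9^32 ≡ 460^2 = 211600 ≡ 700 (mod 703)
9^64 ≡ 700^2 = 490000 ≡ 9 (mod 703)
9^128 ≡ 9^2 = 81 ≡ 81 (mod 703)
9^256 ≡ 81^2 = 6561 ≡ 234 (mod 703)
9^512 ≡ 234^2 = 54756 ≡ 625 (mod 703)
702 = 512 + 128 + 32 + 16 + 8 + 4 + 2 in binary powers of 2.
So 9^702 ≡ 625 · 81 · 700 · 460 · 625 · 234 · 81 ≡ 1 (mod 703).
Since the result is 1, base 9 gives no evidence that 703 is composite.

1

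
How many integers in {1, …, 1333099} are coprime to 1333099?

1293600

Factor: 1333099 = 67 · 101 · 197.
φ(1333099) = (67−1) · (101−1) · (197−1) = 66 · 100 · 196 = 1293600.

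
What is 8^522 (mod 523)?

8^1 ≡ 8 (mod 523)
8^2 ≡ 8^2 = 64 ≡ 64 (mod 523)
8^4 ≡ 64^2 = 4096 ≡ 435 (mod 523)
8^8 ≡ 435^2 = 189225 ≡ 422 (mod 523)
8^16 ≡ 422^2 = 178084 ≡ 264 (mod 523)
8^32 ≡ 264^2 = 69696 ≡ 137 (mod 523)
8^64 ≡ 137^2 = 18769 ≡ 464 (mod 523)
8^128 ≡ 464^2 = 215296 ≡ 343 (mod 523)
8^256 ≡ 343^2 = 117649 ≡ 497 (mod 523)
8^512 ≡ 497^2 = 247009 ≡ 153 (mod 523)
522 = 512 + 8 + 2 in binary powers of 2.
So 8^522 ≡ 153 · 422 · 64 ≡ 1 (mod 523).
Since the result is 1, base 8 gives no evidence that 523 is composite.

1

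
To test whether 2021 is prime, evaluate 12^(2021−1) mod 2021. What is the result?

12^1 ≡ 12 (mod 2021)
12^2 ≡ 12^2 = 144 ≡ 144 (mod 2021)
12^4 ≡ 144^2 = 20736 ≡ 526 (mod 2021)
12^8 ≡ 526^2 = 276676 ≡ 1820 (mod 2021)
12^16 ≡ 1820^2 = 3312400 ≡ 2002 (mod 2021)
12^32 ≡ 2002^2 = 4008004 ≡ 361 (mod 2021)
12^64 ≡ 361^2 = 130321 ≡ 977 (mod 2021)
12^128 ≡ 977^2 = 954529 ≡ 617 (mod 2021)
12^256 ≡ 617^2 = 380689 ≡ 741 (mod 2021)
12^512 ≡ 741^2 = 549081 ≡ 1390 (mod 2021)
12^1024 ≡ 1390^2 = 1932100 ≡ 24 (mod 2021)
2020 = 1024 + 512 + 256 + 128 + 64 + 32 + 4 in binary powers of 2.
So 12^2020 ≡ 24 · 1390 · 741 · 617 · 977 · 361 · 526 ≡ 397 (mod 2021).
Since 397 ≠ 1, base 12 is a Fermat witness: 2021 is composite.

397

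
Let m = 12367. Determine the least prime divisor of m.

83

12367 is odd.
Digit sum 19, not divisible by 3.
Ends in 7: not divisible by 5.
7: 12367 = 7·1766 + 5
11: 12367 = 11·1124 + 3
13: 12367 = 13·951 + 4
17: 12367 = 17·727 + 8
19: 12367 = 19·650 + 17
23: 12367 = 23·537 + 16
29: 12367 = 29·426 + 13
31: 12367 = 31·398 + 29
37: 12367 = 37·334 + 9
41: 12367 = 41·301 + 26
43: 12367 = 43·287 + 26
47: 12367 = 47·263 + 6
53: 12367 = 53·233 + 18
59: 12367 = 59·209 + 36
61: 12367 = 61·202 + 45
67: 12367 = 67·184 + 39
71: 12367 = 71·174 + 13
73: 12367 = 73·169 + 30
79: 12367 = 79·156 + 43
83: 12367 = 83·149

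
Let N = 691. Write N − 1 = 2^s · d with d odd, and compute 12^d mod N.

691 − 1 = 690 = 2^1 · 345, so d = 345.
12^1 ≡ 12 (mod 691)
12^2 ≡ 12^2 = 144 ≡ 144 (mod 691)
12^4 ≡ 144^2 = 20736 ≡ 6 (mod 691)
12^8 ≡ 6^2 = 36 ≡ 36 (mod 691)
12^16 ≡ 36^2 = 1296 ≡ 605 (mod 691)
12^32 ≡ 605^2 = 366025 ≡ 486 (mod 691)
12^64 ≡ 486^2 = 236196 ≡ 565 (mod 691)
12^128 ≡ 565^2 = 319225 ≡ 674 (mod 691)
12^256 ≡ 674^2 = 454276 ≡ 289 (mod 691)
345 = 256 + 64 + 16 + 8 + 1 in binary powers of 2.
So 12^345 ≡ 289 · 565 · 605 · 36 · 12 ≡ 690 (mod 691).
Since 12^d ≡ 690 (mod 691), base 12 does not prove 691 composite.

690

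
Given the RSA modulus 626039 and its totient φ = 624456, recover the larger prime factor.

827

φ(n) = (p−1)(q−1) = n − (p+q) + 1, so p + q = 626039 − 624456 + 1 = 1584.
p and q are the roots of t² − 1584t + 626039 = 0.
Discriminant: 1584² − 4·626039 = 2509056 − 2504156 = 4900; √4900 = 70.
q = (1584 − 70)/2 = 757, p = (1584 + 70)/2 = 827.
Check: 757 · 827 = 626039.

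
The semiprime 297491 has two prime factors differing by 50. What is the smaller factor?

521

Since p = q + 50, we have 297491 = q(q + 50), so q² + 50q − 297491 = 0.
Discriminant: 50² + 4·297491 = 2500 + 1189964 = 1192464; √1192464 = 1092.
q = (−50 + 1092)/2 = 521, and p = q + 50 = 571.
Check: 521 · 571 = 297491.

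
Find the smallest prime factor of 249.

249 is odd.
Digit sum 15, divisible by 3.

3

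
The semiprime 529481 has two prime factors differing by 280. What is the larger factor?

Since p = q + 280, we have 529481 = q(q + 280), so q² + 280q − 529481 = 0.
Discriminant: 280² + 4·529481 = 78400 + 2117924 = 2196324; √2196324 = 1482.
q = (−280 + 1482)/2 = 601, and p = q + 280 = 881.
Check: 601 · 881 = 529481.

881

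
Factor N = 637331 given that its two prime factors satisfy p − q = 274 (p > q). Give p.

Since p = q + 274, we have 637331 = q(q + 274), so q² + 274q − 637331 = 0.
Discriminant: 274² + 4·637331 = 75076 + 2549324 = 2624400; √2624400 = 1620.
q = (−274 + 1620)/2 = 673, and p = q + 274 = 947.
Check: 673 · 947 = 637331.

947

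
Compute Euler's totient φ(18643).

18360

Factor: 18643 = 103 · 181.
φ(18643) = (103−1) · (181−1) = 102 · 180 = 18360.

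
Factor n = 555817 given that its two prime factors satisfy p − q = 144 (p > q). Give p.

821

Since p = q + 144, we have 555817 = q(q + 144), so q² + 144q − 555817 = 0.
Discriminant: 144² + 4·555817 = 20736 + 2223268 = 2244004; √2244004 = 1498.
q = (−144 + 1498)/2 = 677, and p = q + 144 = 821.
Check: 677 · 821 = 555817.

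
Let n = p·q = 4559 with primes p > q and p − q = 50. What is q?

Since p = q + 50, we have 4559 = q(q + 50), so q² + 50q − 4559 = 0.
Discriminant: 50² + 4·4559 = 2500 + 18236 = 20736; √20736 = 144.
q = (−50 + 144)/2 = 47, and p = q + 50 = 97.
Check: 47 · 97 = 4559.

47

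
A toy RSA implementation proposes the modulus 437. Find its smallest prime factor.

437 is odd.
Digit sum 14, not divisible by 3.
Ends in 7: not divisible by 5.
7: 437 = 7·62 + 3
11: 437 = 11·39 + 8
13: 437 = 13·33 + 8
17: 437 = 17·25 + 12
19: 437 = 19·23

19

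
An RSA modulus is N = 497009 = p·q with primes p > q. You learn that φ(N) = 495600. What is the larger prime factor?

709

φ(n) = (p−1)(q−1) = n − (p+q) + 1, so p + q = 497009 − 495600 + 1 = 1410.
p and q are the roots of t² − 1410t + 497009 = 0.
Discriminant: 1410² − 4·497009 = 1988100 − 1988036 = 64; √64 = 8.
q = (1410 − 8)/2 = 701, p = (1410 + 8)/2 = 709.
Check: 701 · 709 = 497009.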